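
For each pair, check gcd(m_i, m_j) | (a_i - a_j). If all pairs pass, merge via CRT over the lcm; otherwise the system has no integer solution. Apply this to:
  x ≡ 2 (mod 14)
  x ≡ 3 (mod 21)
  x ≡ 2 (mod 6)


Moduli 14, 21, 6 are not pairwise coprime, so CRT works modulo lcm(m_i) when all pairwise compatibility conditions hold.
Pairwise compatibility: gcd(m_i, m_j) must divide a_i - a_j for every pair.
Merge one congruence at a time:
  Start: x ≡ 2 (mod 14).
  Combine with x ≡ 3 (mod 21): gcd(14, 21) = 7, and 3 - 2 = 1 is NOT divisible by 7.
    ⇒ system is inconsistent (no integer solution).

No solution (the system is inconsistent).


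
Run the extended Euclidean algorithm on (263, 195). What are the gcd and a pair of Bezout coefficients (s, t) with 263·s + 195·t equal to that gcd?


Euclidean algorithm on (263, 195) — divide until remainder is 0:
  263 = 1 · 195 + 68
  195 = 2 · 68 + 59
  68 = 1 · 59 + 9
  59 = 6 · 9 + 5
  9 = 1 · 5 + 4
  5 = 1 · 4 + 1
  4 = 4 · 1 + 0
gcd(263, 195) = 1.
Track Bezout coefficients alongside the remainders: start with r₀ = 263 = a·1 + b·0 (s = 1, t = 0) and r₁ = 195 = a·0 + b·1 (s = 0, t = 1); each new remainder r_{k+1} = r_{k-1} − q_k·r_k inherits s_{k+1} = s_{k-1} − q_k·s_k, t_{k+1} = t_{k-1} − q_k·t_k, so r_k = a·s_k + b·t_k at every step:
  q = 1: r = 68, s = 1 − 1·0 = 1, t = 0 − 1·1 = -1  (check: 263·1 + 195·(-1) = 68)
  q = 2: r = 59, s = 0 − 2·1 = -2, t = 1 − 2·(-1) = 3  (check: 263·(-2) + 195·3 = 59)
  q = 1: r = 9, s = 1 − 1·(-2) = 3, t = -1 − 1·3 = -4  (check: 263·3 + 195·(-4) = 9)
  q = 6: r = 5, s = -2 − 6·3 = -20, t = 3 − 6·(-4) = 27  (check: 263·(-20) + 195·27 = 5)
  q = 1: r = 4, s = 3 − 1·(-20) = 23, t = -4 − 1·27 = -31  (check: 263·23 + 195·(-31) = 4)
  q = 1: r = 1, s = -20 − 1·23 = -43, t = 27 − 1·(-31) = 58  (check: 263·(-43) + 195·58 = 1)
The row with r = 1 (the gcd) gives the Bezout coefficients s = -43, t = 58.
Result: 263 · (-43) + 195 · (58) = 1.

gcd(263, 195) = 1; s = -43, t = 58 (check: 263·(-43) + 195·58 = 1).


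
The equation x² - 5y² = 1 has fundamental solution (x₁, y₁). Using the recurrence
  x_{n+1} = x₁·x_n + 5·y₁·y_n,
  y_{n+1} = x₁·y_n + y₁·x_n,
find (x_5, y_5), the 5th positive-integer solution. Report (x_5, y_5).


Step 1: Find the fundamental solution (x₁, y₁) of x² - 5y² = 1.
  Expand √5 as a continued fraction. a₀ = ⌊√5⌋ = 2; iterate m_{k+1} = d_k·a_k − m_k, d_{k+1} = (5 − m_{k+1}²)/d_k, a_{k+1} = ⌊(a₀ + m_{k+1})/d_{k+1}⌋ (starting m₀ = 0, d₀ = 1), with convergents p_k = a_k·p_{k-1} + p_{k-2}, q_k = a_k·q_{k-1} + q_{k-2} (p₋₁ = 1, q₋₁ = 0):
  k = 0: a₀ = 2; p₀/q₀ = 2/1; p₀² − 5·q₀² = 4 − 5 = -1.
  k = 1: m = 2, d = 1, a = ⌊(2 + 2)/1⌋ = 4; p/q = (4·2 + 1)/(4·1 + 0) = 9/4; p² − 5·q² = 81 − 80 = 1.
  The first convergent with p² − 5·q² = 1 gives the fundamental solution (x₁, y₁) = (9, 4).
Step 2: Apply the recurrence (x_{n+1}, y_{n+1}) = (x₁x_n + 5y₁y_n, x₁y_n + y₁x_n) repeatedly.
  From (x_1, y_1) = (9, 4): x_2 = 9·9 + 5·4·4 = 161; y_2 = 9·4 + 4·9 = 72.
  From (x_2, y_2) = (161, 72): x_3 = 9·161 + 5·4·72 = 2889; y_3 = 9·72 + 4·161 = 1292.
  From (x_3, y_3) = (2889, 1292): x_4 = 9·2889 + 5·4·1292 = 51841; y_4 = 9·1292 + 4·2889 = 23184.
  From (x_4, y_4) = (51841, 23184): x_5 = 9·51841 + 5·4·23184 = 930249; y_5 = 9·23184 + 4·51841 = 416020.
Step 3: Verify x_5² - 5·y_5² = 865363202001 - 865363202000 = 1 (should be 1). ✓

(x_1, y_1) = (9, 4); (x_5, y_5) = (930249, 416020).


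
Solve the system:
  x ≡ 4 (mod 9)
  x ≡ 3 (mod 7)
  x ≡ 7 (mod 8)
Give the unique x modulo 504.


Moduli 9, 7, 8 are pairwise coprime; by CRT there is a unique solution modulo M = 9 · 7 · 8 = 504.
Solve pairwise, accumulating the modulus:
  Start with x ≡ 4 (mod 9).
  Combine with x ≡ 3 (mod 7): since gcd(9, 7) = 1, we get a unique residue mod 63.
    Write x = 4 + 9·t and substitute into x ≡ 3 (mod 7): 9·t ≡ 3 − 4 = -1 (mod 7).
    Reduce coefficients mod 7: 2·t ≡ 6 (mod 7).
    The inverse of 2 mod 7 is 4 (since 2·4 = 8 = 1·7 + 1), so t ≡ 4·6 = 24 ≡ 3 (mod 7).
    Then x = 4 + 9·3 = 31, valid modulo lcm(9, 7) = 63: x ≡ 31 (mod 63).
  Combine with x ≡ 7 (mod 8): since gcd(63, 8) = 1, we get a unique residue mod 504.
    Write x = 31 + 63·t and substitute into x ≡ 7 (mod 8): 63·t ≡ 7 − 31 = -24 (mod 8).
    Reduce coefficients mod 8: 7·t ≡ 0 (mod 8).
    The inverse of 7 mod 8 is 7 (since 7·7 = 49 = 6·8 + 1), so t ≡ 7·0 = 0 ≡ 0 (mod 8).
    Then x = 31 + 63·0 = 31, valid modulo lcm(63, 8) = 504: x ≡ 31 (mod 504).
Verify: 31 mod 9 = 4 ✓, 31 mod 7 = 3 ✓, 31 mod 8 = 7 ✓.

x ≡ 31 (mod 504).


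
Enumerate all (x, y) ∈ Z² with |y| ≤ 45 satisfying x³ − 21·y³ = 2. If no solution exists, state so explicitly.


The equation is x³ - 21y³ = 2. For fixed y, x³ = 21·y³ + 2, so a solution requires the RHS to be a perfect cube.
Strategy: iterate y from -45 to 45, compute RHS = 21·y³ + 2, and check whether it is a (positive or negative) perfect cube.
Check small values of y:
  y = 0: RHS = 2 is not a perfect cube.
  y = 1: RHS = 23 is not a perfect cube.
  y = -1: RHS = -19 is not a perfect cube.
  y = 2: RHS = 170 is not a perfect cube.
  y = -2: RHS = -166 is not a perfect cube.
  y = 3: RHS = 569 is not a perfect cube.
  y = -3: RHS = -565 is not a perfect cube.
Continuing the search up to |y| = 45 finds no solutions either.
No (x, y) in the scanned range satisfies the equation.

No integer solutions with |y| ≤ 45.


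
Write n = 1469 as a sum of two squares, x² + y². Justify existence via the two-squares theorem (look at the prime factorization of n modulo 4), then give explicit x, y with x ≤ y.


Step 1: Factor n = 1469 = 13 · 113.
Step 2: Check the mod-4 condition on each prime factor: 13 ≡ 1 (mod 4), exponent 1; 113 ≡ 1 (mod 4), exponent 1.
All primes ≡ 3 (mod 4) appear to even exponent (or don't appear), so by the two-squares theorem n IS expressible as a sum of two squares.
Step 3: Build a representation. Here n = 13 · 113 is a product of primes ≡ 1 (mod 4). Each prime p ≡ 1 (mod 4) is itself a sum of two squares; find a² by testing p − a² for a perfect square:
  13: 13 − 1² = 12, 13 − 2² = 9 = 3² ⇒ 13 = 2² + 3².
  113: 113 − 1² = 112, 113 − 2² = 109, 113 − 3² = 104, 113 − 4² = 97, 113 − 5² = 88, 113 − 6² = 77, 113 − 7² = 64 = 8² ⇒ 113 = 7² + 8².
  Combine using the Brahmagupta–Fibonacci identity (a² + b²)(c² + d²) = (ac − bd)² + (ad + bc)² = (ac + bd)² + (ad − bc)²:
  13 · 113 = 1469: from (2² + 3²)(7² + 8²), take (2·7 − 3·8, 2·8 + 3·7) = (14 − 24, 16 + 21) = (-10, 37); dropping signs (only squares matter) gives (10, 37); check 10² + 37² = 100 + 1369 = 1469 ✓.
Step 4: Order so x ≤ y and verify: 10² + 37² = 100 + 1369 = 1469 = n. ✓

n = 1469 = 10² + 37² (one valid representation with x ≤ y).


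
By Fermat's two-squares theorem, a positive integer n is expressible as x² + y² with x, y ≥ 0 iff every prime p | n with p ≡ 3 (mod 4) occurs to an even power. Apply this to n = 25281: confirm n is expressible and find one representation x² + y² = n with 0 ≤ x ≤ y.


Step 1: Factor n = 25281 = 3^2 · 53^2.
Step 2: Check the mod-4 condition on each prime factor: 3 ≡ 3 (mod 4), exponent 2 (must be even); 53 ≡ 1 (mod 4), exponent 2.
All primes ≡ 3 (mod 4) appear to even exponent (or don't appear), so by the two-squares theorem n IS expressible as a sum of two squares.
Step 3: Build a representation. Group n = k² · m with k = 3 and m = 53 · 53 = 2809 (a product of primes ≡ 1 (mod 4)); a representation of m scales to one of n via (k·x)² + (k·y)² = k²(x² + y²). Each prime p ≡ 1 (mod 4) is itself a sum of two squares; find a² by testing p − a² for a perfect square:
  53: 53 − 1² = 52, 53 − 2² = 49 = 7² ⇒ 53 = 2² + 7².
  Combine using the Brahmagupta–Fibonacci identity (a² + b²)(c² + d²) = (ac − bd)² + (ad + bc)² = (ac + bd)² + (ad − bc)²:
  53 · 53 = 2809: from (2² + 7²)(2² + 7²), take (2·2 − 7·7, 2·7 + 7·2) = (4 − 49, 14 + 14) = (-45, 28); dropping signs (only squares matter) gives (45, 28); check 45² + 28² = 2025 + 784 = 2809 ✓.
  Scale by k = 3: (3·45, 3·28) = (135, 84).
Step 4: Order so x ≤ y and verify: 84² + 135² = 7056 + 18225 = 25281 = n. ✓

n = 25281 = 84² + 135² (one valid representation with x ≤ y).


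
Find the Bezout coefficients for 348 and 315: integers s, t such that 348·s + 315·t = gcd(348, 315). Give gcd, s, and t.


Euclidean algorithm on (348, 315) — divide until remainder is 0:
  348 = 1 · 315 + 33
  315 = 9 · 33 + 18
  33 = 1 · 18 + 15
  18 = 1 · 15 + 3
  15 = 5 · 3 + 0
gcd(348, 315) = 3.
Track Bezout coefficients alongside the remainders: start with r₀ = 348 = a·1 + b·0 (s = 1, t = 0) and r₁ = 315 = a·0 + b·1 (s = 0, t = 1); each new remainder r_{k+1} = r_{k-1} − q_k·r_k inherits s_{k+1} = s_{k-1} − q_k·s_k, t_{k+1} = t_{k-1} − q_k·t_k, so r_k = a·s_k + b·t_k at every step:
  q = 1: r = 33, s = 1 − 1·0 = 1, t = 0 − 1·1 = -1  (check: 348·1 + 315·(-1) = 33)
  q = 9: r = 18, s = 0 − 9·1 = -9, t = 1 − 9·(-1) = 10  (check: 348·(-9) + 315·10 = 18)
  q = 1: r = 15, s = 1 − 1·(-9) = 10, t = -1 − 1·10 = -11  (check: 348·10 + 315·(-11) = 15)
  q = 1: r = 3, s = -9 − 1·10 = -19, t = 10 − 1·(-11) = 21  (check: 348·(-19) + 315·21 = 3)
The row with r = 3 (the gcd) gives the Bezout coefficients s = -19, t = 21.
Result: 348 · (-19) + 315 · (21) = 3.

gcd(348, 315) = 3; s = -19, t = 21 (check: 348·(-19) + 315·21 = 3).


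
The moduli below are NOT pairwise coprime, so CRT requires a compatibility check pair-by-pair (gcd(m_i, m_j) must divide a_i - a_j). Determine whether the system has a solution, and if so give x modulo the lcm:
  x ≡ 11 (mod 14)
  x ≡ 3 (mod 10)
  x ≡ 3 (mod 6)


Moduli 14, 10, 6 are not pairwise coprime, so CRT works modulo lcm(m_i) when all pairwise compatibility conditions hold.
Pairwise compatibility: gcd(m_i, m_j) must divide a_i - a_j for every pair.
Merge one congruence at a time:
  Start: x ≡ 11 (mod 14).
  Combine with x ≡ 3 (mod 10): gcd(14, 10) = 2; 3 - 11 = -8, which IS divisible by 2, so compatible.
    Write x = 11 + 14·t and substitute into x ≡ 3 (mod 10): 14·t ≡ 3 − 11 = -8 (mod 10).
    Divide the congruence (and modulus) by g = 2: 7·t ≡ -4 (mod 5).
    Reduce coefficients mod 5: 2·t ≡ 1 (mod 5).
    The inverse of 2 mod 5 is 3 (since 2·3 = 6 = 1·5 + 1), so t ≡ 3·1 = 3 ≡ 3 (mod 5).
    Then x = 11 + 14·3 = 53, valid modulo lcm(14, 10) = 70: x ≡ 53 (mod 70).
  Combine with x ≡ 3 (mod 6): gcd(70, 6) = 2; 3 - 53 = -50, which IS divisible by 2, so compatible.
    Write x = 53 + 70·t and substitute into x ≡ 3 (mod 6): 70·t ≡ 3 − 53 = -50 (mod 6).
    Divide the congruence (and modulus) by g = 2: 35·t ≡ -25 (mod 3).
    Reduce coefficients mod 3: 2·t ≡ 2 (mod 3).
    The inverse of 2 mod 3 is 2 (since 2·2 = 4 = 1·3 + 1), so t ≡ 2·2 = 4 ≡ 1 (mod 3).
    Then x = 53 + 70·1 = 123, valid modulo lcm(70, 6) = 210: x ≡ 123 (mod 210).
Verify: 123 mod 14 = 11, 123 mod 10 = 3, 123 mod 6 = 3.

x ≡ 123 (mod 210).


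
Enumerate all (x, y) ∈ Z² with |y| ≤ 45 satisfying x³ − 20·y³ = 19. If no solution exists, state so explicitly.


The equation is x³ - 20y³ = 19. For fixed y, x³ = 20·y³ + 19, so a solution requires the RHS to be a perfect cube.
Strategy: iterate y from -45 to 45, compute RHS = 20·y³ + 19, and check whether it is a (positive or negative) perfect cube.
Check small values of y:
  y = 0: RHS = 19 is not a perfect cube.
  y = 1: RHS = 39 is not a perfect cube.
  y = -1: RHS = -1 = (-1)³ ⇒ x = -1 works.
  y = 2: RHS = 179 is not a perfect cube.
  y = -2: RHS = -141 is not a perfect cube.
  y = 3: RHS = 559 is not a perfect cube.
  y = -3: RHS = -521 is not a perfect cube.
Continuing the search up to |y| = 45 finds no further solutions beyond those listed.
Collected solutions: (-1, -1).

Solutions (with |y| ≤ 45): (-1, -1).


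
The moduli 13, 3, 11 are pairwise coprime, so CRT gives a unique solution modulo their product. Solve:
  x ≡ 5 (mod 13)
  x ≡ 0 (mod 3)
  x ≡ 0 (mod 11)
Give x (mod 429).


Moduli 13, 3, 11 are pairwise coprime; by CRT there is a unique solution modulo M = 13 · 3 · 11 = 429.
Solve pairwise, accumulating the modulus:
  Start with x ≡ 5 (mod 13).
  Combine with x ≡ 0 (mod 3): since gcd(13, 3) = 1, we get a unique residue mod 39.
    Write x = 5 + 13·t and substitute into x ≡ 0 (mod 3): 13·t ≡ 0 − 5 = -5 (mod 3).
    Reduce coefficients mod 3: 1·t ≡ 1 (mod 3).
    So t ≡ 1 (mod 3).
    Then x = 5 + 13·1 = 18, valid modulo lcm(13, 3) = 39: x ≡ 18 (mod 39).
  Combine with x ≡ 0 (mod 11): since gcd(39, 11) = 1, we get a unique residue mod 429.
    Write x = 18 + 39·t and substitute into x ≡ 0 (mod 11): 39·t ≡ 0 − 18 = -18 (mod 11).
    Reduce coefficients mod 11: 6·t ≡ 4 (mod 11).
    The inverse of 6 mod 11 is 2 (since 6·2 = 12 = 1·11 + 1), so t ≡ 2·4 = 8 ≡ 8 (mod 11).
    Then x = 18 + 39·8 = 330, valid modulo lcm(39, 11) = 429: x ≡ 330 (mod 429).
Verify: 330 mod 13 = 5 ✓, 330 mod 3 = 0 ✓, 330 mod 11 = 0 ✓.

x ≡ 330 (mod 429).


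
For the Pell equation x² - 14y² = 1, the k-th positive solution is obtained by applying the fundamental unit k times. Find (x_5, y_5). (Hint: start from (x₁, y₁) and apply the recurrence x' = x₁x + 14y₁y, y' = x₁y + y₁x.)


Step 1: Find the fundamental solution (x₁, y₁) of x² - 14y² = 1.
  Expand √14 as a continued fraction. a₀ = ⌊√14⌋ = 3; iterate m_{k+1} = d_k·a_k − m_k, d_{k+1} = (14 − m_{k+1}²)/d_k, a_{k+1} = ⌊(a₀ + m_{k+1})/d_{k+1}⌋ (starting m₀ = 0, d₀ = 1), with convergents p_k = a_k·p_{k-1} + p_{k-2}, q_k = a_k·q_{k-1} + q_{k-2} (p₋₁ = 1, q₋₁ = 0):
  k = 0: a₀ = 3; p₀/q₀ = 3/1; p₀² − 14·q₀² = 9 − 14 = -5.
  k = 1: m = 3, d = 5, a = ⌊(3 + 3)/5⌋ = 1; p/q = (1·3 + 1)/(1·1 + 0) = 4/1; p² − 14·q² = 16 − 14 = 2.
  k = 2: m = 2, d = 2, a = ⌊(3 + 2)/2⌋ = 2; p/q = (2·4 + 3)/(2·1 + 1) = 11/3; p² − 14·q² = 121 − 126 = -5.
  k = 3: m = 2, d = 5, a = ⌊(3 + 2)/5⌋ = 1; p/q = (1·11 + 4)/(1·3 + 1) = 15/4; p² − 14·q² = 225 − 224 = 1.
  The first convergent with p² − 14·q² = 1 gives the fundamental solution (x₁, y₁) = (15, 4).
Step 2: Apply the recurrence (x_{n+1}, y_{n+1}) = (x₁x_n + 14y₁y_n, x₁y_n + y₁x_n) repeatedly.
  From (x_1, y_1) = (15, 4): x_2 = 15·15 + 14·4·4 = 449; y_2 = 15·4 + 4·15 = 120.
  From (x_2, y_2) = (449, 120): x_3 = 15·449 + 14·4·120 = 13455; y_3 = 15·120 + 4·449 = 3596.
  From (x_3, y_3) = (13455, 3596): x_4 = 15·13455 + 14·4·3596 = 403201; y_4 = 15·3596 + 4·13455 = 107760.
  From (x_4, y_4) = (403201, 107760): x_5 = 15·403201 + 14·4·107760 = 12082575; y_5 = 15·107760 + 4·403201 = 3229204.
Step 3: Verify x_5² - 14·y_5² = 145988618630625 - 145988618630624 = 1 (should be 1). ✓

(x_1, y_1) = (15, 4); (x_5, y_5) = (12082575, 3229204).


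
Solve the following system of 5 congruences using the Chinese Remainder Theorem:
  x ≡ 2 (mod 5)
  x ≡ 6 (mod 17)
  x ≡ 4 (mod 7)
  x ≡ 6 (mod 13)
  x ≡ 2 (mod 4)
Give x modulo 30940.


Product of moduli M = 5 · 17 · 7 · 13 · 4 = 30940.
Merge one congruence at a time:
  Start: x ≡ 2 (mod 5).
  Combine with x ≡ 6 (mod 17); new modulus lcm = 85.
    Write x = 2 + 5·t and substitute into x ≡ 6 (mod 17): 5·t ≡ 6 − 2 = 4 (mod 17).
    The inverse of 5 mod 17 is 7 (since 5·7 = 35 = 2·17 + 1), so t ≡ 7·4 = 28 ≡ 11 (mod 17).
    Then x = 2 + 5·11 = 57, valid modulo lcm(5, 17) = 85: x ≡ 57 (mod 85).
  Combine with x ≡ 4 (mod 7); new modulus lcm = 595.
    Write x = 57 + 85·t and substitute into x ≡ 4 (mod 7): 85·t ≡ 4 − 57 = -53 (mod 7).
    Reduce coefficients mod 7: 1·t ≡ 3 (mod 7).
    So t ≡ 3 (mod 7).
    Then x = 57 + 85·3 = 312, valid modulo lcm(85, 7) = 595: x ≡ 312 (mod 595).
  Combine with x ≡ 6 (mod 13); new modulus lcm = 7735.
    Write x = 312 + 595·t and substitute into x ≡ 6 (mod 13): 595·t ≡ 6 − 312 = -306 (mod 13).
    Reduce coefficients mod 13: 10·t ≡ 6 (mod 13).
    The inverse of 10 mod 13 is 4 (since 10·4 = 40 = 3·13 + 1), so t ≡ 4·6 = 24 ≡ 11 (mod 13).
    Then x = 312 + 595·11 = 6857, valid modulo lcm(595, 13) = 7735: x ≡ 6857 (mod 7735).
  Combine with x ≡ 2 (mod 4); new modulus lcm = 30940.
    Write x = 6857 + 7735·t and substitute into x ≡ 2 (mod 4): 7735·t ≡ 2 − 6857 = -6855 (mod 4).
    Reduce coefficients mod 4: 3·t ≡ 1 (mod 4).
    The inverse of 3 mod 4 is 3 (since 3·3 = 9 = 2·4 + 1), so t ≡ 3·1 = 3 ≡ 3 (mod 4).
    Then x = 6857 + 7735·3 = 30062, valid modulo lcm(7735, 4) = 30940: x ≡ 30062 (mod 30940).
Verify against each original: 30062 mod 5 = 2, 30062 mod 17 = 6, 30062 mod 7 = 4, 30062 mod 13 = 6, 30062 mod 4 = 2.

x ≡ 30062 (mod 30940).


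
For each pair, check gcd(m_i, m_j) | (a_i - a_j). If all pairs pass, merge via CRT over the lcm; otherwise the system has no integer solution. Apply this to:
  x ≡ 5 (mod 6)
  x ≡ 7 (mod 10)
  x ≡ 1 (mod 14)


Moduli 6, 10, 14 are not pairwise coprime, so CRT works modulo lcm(m_i) when all pairwise compatibility conditions hold.
Pairwise compatibility: gcd(m_i, m_j) must divide a_i - a_j for every pair.
Merge one congruence at a time:
  Start: x ≡ 5 (mod 6).
  Combine with x ≡ 7 (mod 10): gcd(6, 10) = 2; 7 - 5 = 2, which IS divisible by 2, so compatible.
    Write x = 5 + 6·t and substitute into x ≡ 7 (mod 10): 6·t ≡ 7 − 5 = 2 (mod 10).
    Divide the congruence (and modulus) by g = 2: 3·t ≡ 1 (mod 5).
    The inverse of 3 mod 5 is 2 (since 3·2 = 6 = 1·5 + 1), so t ≡ 2·1 = 2 ≡ 2 (mod 5).
    Then x = 5 + 6·2 = 17, valid modulo lcm(6, 10) = 30: x ≡ 17 (mod 30).
  Combine with x ≡ 1 (mod 14): gcd(30, 14) = 2; 1 - 17 = -16, which IS divisible by 2, so compatible.
    Write x = 17 + 30·t and substitute into x ≡ 1 (mod 14): 30·t ≡ 1 − 17 = -16 (mod 14).
    Divide the congruence (and modulus) by g = 2: 15·t ≡ -8 (mod 7).
    Reduce coefficients mod 7: 1·t ≡ 6 (mod 7).
    So t ≡ 6 (mod 7).
    Then x = 17 + 30·6 = 197, valid modulo lcm(30, 14) = 210: x ≡ 197 (mod 210).
Verify: 197 mod 6 = 5, 197 mod 10 = 7, 197 mod 14 = 1.

x ≡ 197 (mod 210).


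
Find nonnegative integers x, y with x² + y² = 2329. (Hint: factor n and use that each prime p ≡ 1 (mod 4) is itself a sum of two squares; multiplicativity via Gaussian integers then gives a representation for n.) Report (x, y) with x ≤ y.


Step 1: Factor n = 2329 = 17 · 137.
Step 2: Check the mod-4 condition on each prime factor: 17 ≡ 1 (mod 4), exponent 1; 137 ≡ 1 (mod 4), exponent 1.
All primes ≡ 3 (mod 4) appear to even exponent (or don't appear), so by the two-squares theorem n IS expressible as a sum of two squares.
Step 3: Build a representation. Here n = 17 · 137 is a product of primes ≡ 1 (mod 4). Each prime p ≡ 1 (mod 4) is itself a sum of two squares; find a² by testing p − a² for a perfect square:
  17: 17 − 1² = 16 = 4² ⇒ 17 = 1² + 4².
  137: 137 − 1² = 136, 137 − 2² = 133, 137 − 3² = 128, 137 − 4² = 121 = 11² ⇒ 137 = 4² + 11².
  Combine using the Brahmagupta–Fibonacci identity (a² + b²)(c² + d²) = (ac − bd)² + (ad + bc)² = (ac + bd)² + (ad − bc)²:
  17 · 137 = 2329: from (1² + 4²)(4² + 11²), take (1·4 − 4·11, 1·11 + 4·4) = (4 − 44, 11 + 16) = (-40, 27); dropping signs (only squares matter) gives (40, 27); check 40² + 27² = 1600 + 729 = 2329 ✓.
Step 4: Order so x ≤ y and verify: 27² + 40² = 729 + 1600 = 2329 = n. ✓

n = 2329 = 27² + 40² (one valid representation with x ≤ y).


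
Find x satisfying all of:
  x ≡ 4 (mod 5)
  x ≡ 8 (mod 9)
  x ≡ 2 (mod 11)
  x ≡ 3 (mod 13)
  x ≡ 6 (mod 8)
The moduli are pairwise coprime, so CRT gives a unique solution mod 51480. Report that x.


Product of moduli M = 5 · 9 · 11 · 13 · 8 = 51480.
Merge one congruence at a time:
  Start: x ≡ 4 (mod 5).
  Combine with x ≡ 8 (mod 9); new modulus lcm = 45.
    Write x = 4 + 5·t and substitute into x ≡ 8 (mod 9): 5·t ≡ 8 − 4 = 4 (mod 9).
    The inverse of 5 mod 9 is 2 (since 5·2 = 10 = 1·9 + 1), so t ≡ 2·4 = 8 ≡ 8 (mod 9).
    Then x = 4 + 5·8 = 44, valid modulo lcm(5, 9) = 45: x ≡ 44 (mod 45).
  Combine with x ≡ 2 (mod 11); new modulus lcm = 495.
    Write x = 44 + 45·t and substitute into x ≡ 2 (mod 11): 45·t ≡ 2 − 44 = -42 (mod 11).
    Reduce coefficients mod 11: 1·t ≡ 2 (mod 11).
    So t ≡ 2 (mod 11).
    Then x = 44 + 45·2 = 134, valid modulo lcm(45, 11) = 495: x ≡ 134 (mod 495).
  Combine with x ≡ 3 (mod 13); new modulus lcm = 6435.
    Write x = 134 + 495·t and substitute into x ≡ 3 (mod 13): 495·t ≡ 3 − 134 = -131 (mod 13).
    Reduce coefficients mod 13: 1·t ≡ 12 (mod 13).
    So t ≡ 12 (mod 13).
    Then x = 134 + 495·12 = 6074, valid modulo lcm(495, 13) = 6435: x ≡ 6074 (mod 6435).
  Combine with x ≡ 6 (mod 8); new modulus lcm = 51480.
    Write x = 6074 + 6435·t and substitute into x ≡ 6 (mod 8): 6435·t ≡ 6 − 6074 = -6068 (mod 8).
    Reduce coefficients mod 8: 3·t ≡ 4 (mod 8).
    The inverse of 3 mod 8 is 3 (since 3·3 = 9 = 1·8 + 1), so t ≡ 3·4 = 12 ≡ 4 (mod 8).
    Then x = 6074 + 6435·4 = 31814, valid modulo lcm(6435, 8) = 51480: x ≡ 31814 (mod 51480).
Verify against each original: 31814 mod 5 = 4, 31814 mod 9 = 8, 31814 mod 11 = 2, 31814 mod 13 = 3, 31814 mod 8 = 6.

x ≡ 31814 (mod 51480).


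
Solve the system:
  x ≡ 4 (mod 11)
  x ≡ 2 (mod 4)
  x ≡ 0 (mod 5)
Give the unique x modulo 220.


Moduli 11, 4, 5 are pairwise coprime; by CRT there is a unique solution modulo M = 11 · 4 · 5 = 220.
Solve pairwise, accumulating the modulus:
  Start with x ≡ 4 (mod 11).
  Combine with x ≡ 2 (mod 4): since gcd(11, 4) = 1, we get a unique residue mod 44.
    Write x = 4 + 11·t and substitute into x ≡ 2 (mod 4): 11·t ≡ 2 − 4 = -2 (mod 4).
    Reduce coefficients mod 4: 3·t ≡ 2 (mod 4).
    The inverse of 3 mod 4 is 3 (since 3·3 = 9 = 2·4 + 1), so t ≡ 3·2 = 6 ≡ 2 (mod 4).
    Then x = 4 + 11·2 = 26, valid modulo lcm(11, 4) = 44: x ≡ 26 (mod 44).
  Combine with x ≡ 0 (mod 5): since gcd(44, 5) = 1, we get a unique residue mod 220.
    Write x = 26 + 44·t and substitute into x ≡ 0 (mod 5): 44·t ≡ 0 − 26 = -26 (mod 5).
    Reduce coefficients mod 5: 4·t ≡ 4 (mod 5).
    The inverse of 4 mod 5 is 4 (since 4·4 = 16 = 3·5 + 1), so t ≡ 4·4 = 16 ≡ 1 (mod 5).
    Then x = 26 + 44·1 = 70, valid modulo lcm(44, 5) = 220: x ≡ 70 (mod 220).
Verify: 70 mod 11 = 4 ✓, 70 mod 4 = 2 ✓, 70 mod 5 = 0 ✓.

x ≡ 70 (mod 220).


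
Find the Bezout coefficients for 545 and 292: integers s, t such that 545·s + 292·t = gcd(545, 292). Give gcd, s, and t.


Euclidean algorithm on (545, 292) — divide until remainder is 0:
  545 = 1 · 292 + 253
  292 = 1 · 253 + 39
  253 = 6 · 39 + 19
  39 = 2 · 19 + 1
  19 = 19 · 1 + 0
gcd(545, 292) = 1.
Track Bezout coefficients alongside the remainders: start with r₀ = 545 = a·1 + b·0 (s = 1, t = 0) and r₁ = 292 = a·0 + b·1 (s = 0, t = 1); each new remainder r_{k+1} = r_{k-1} − q_k·r_k inherits s_{k+1} = s_{k-1} − q_k·s_k, t_{k+1} = t_{k-1} − q_k·t_k, so r_k = a·s_k + b·t_k at every step:
  q = 1: r = 253, s = 1 − 1·0 = 1, t = 0 − 1·1 = -1  (check: 545·1 + 292·(-1) = 253)
  q = 1: r = 39, s = 0 − 1·1 = -1, t = 1 − 1·(-1) = 2  (check: 545·(-1) + 292·2 = 39)
  q = 6: r = 19, s = 1 − 6·(-1) = 7, t = -1 − 6·2 = -13  (check: 545·7 + 292·(-13) = 19)
  q = 2: r = 1, s = -1 − 2·7 = -15, t = 2 − 2·(-13) = 28  (check: 545·(-15) + 292·28 = 1)
The row with r = 1 (the gcd) gives the Bezout coefficients s = -15, t = 28.
Result: 545 · (-15) + 292 · (28) = 1.

gcd(545, 292) = 1; s = -15, t = 28 (check: 545·(-15) + 292·28 = 1).


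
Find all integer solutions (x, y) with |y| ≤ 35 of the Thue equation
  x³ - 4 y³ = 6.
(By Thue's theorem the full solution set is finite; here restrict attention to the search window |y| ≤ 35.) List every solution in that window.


The equation is x³ - 4y³ = 6. For fixed y, x³ = 4·y³ + 6, so a solution requires the RHS to be a perfect cube.
Strategy: iterate y from -35 to 35, compute RHS = 4·y³ + 6, and check whether it is a (positive or negative) perfect cube.
Check small values of y:
  y = 0: RHS = 6 is not a perfect cube.
  y = 1: RHS = 10 is not a perfect cube.
  y = -1: RHS = 2 is not a perfect cube.
  y = 2: RHS = 38 is not a perfect cube.
  y = -2: RHS = -26 is not a perfect cube.
  y = 3: RHS = 114 is not a perfect cube.
  y = -3: RHS = -102 is not a perfect cube.
Continuing the search up to |y| = 35 finds no solutions either.
No (x, y) in the scanned range satisfies the equation.

No integer solutions with |y| ≤ 35.


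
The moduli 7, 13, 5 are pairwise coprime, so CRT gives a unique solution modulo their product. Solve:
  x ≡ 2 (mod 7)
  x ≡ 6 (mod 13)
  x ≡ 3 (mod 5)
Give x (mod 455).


Moduli 7, 13, 5 are pairwise coprime; by CRT there is a unique solution modulo M = 7 · 13 · 5 = 455.
Solve pairwise, accumulating the modulus:
  Start with x ≡ 2 (mod 7).
  Combine with x ≡ 6 (mod 13): since gcd(7, 13) = 1, we get a unique residue mod 91.
    Write x = 2 + 7·t and substitute into x ≡ 6 (mod 13): 7·t ≡ 6 − 2 = 4 (mod 13).
    The inverse of 7 mod 13 is 2 (since 7·2 = 14 = 1·13 + 1), so t ≡ 2·4 = 8 ≡ 8 (mod 13).
    Then x = 2 + 7·8 = 58, valid modulo lcm(7, 13) = 91: x ≡ 58 (mod 91).
  Combine with x ≡ 3 (mod 5): since gcd(91, 5) = 1, we get a unique residue mod 455.
    Write x = 58 + 91·t and substitute into x ≡ 3 (mod 5): 91·t ≡ 3 − 58 = -55 (mod 5).
    Reduce coefficients mod 5: 1·t ≡ 0 (mod 5).
    So t ≡ 0 (mod 5).
    Then x = 58 + 91·0 = 58, valid modulo lcm(91, 5) = 455: x ≡ 58 (mod 455).
Verify: 58 mod 7 = 2 ✓, 58 mod 13 = 6 ✓, 58 mod 5 = 3 ✓.

x ≡ 58 (mod 455).


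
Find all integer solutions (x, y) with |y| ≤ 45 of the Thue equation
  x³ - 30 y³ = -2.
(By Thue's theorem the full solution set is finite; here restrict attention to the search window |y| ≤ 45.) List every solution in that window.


The equation is x³ - 30y³ = -2. For fixed y, x³ = 30·y³ − 2, so a solution requires the RHS to be a perfect cube.
Strategy: iterate y from -45 to 45, compute RHS = 30·y³ − 2, and check whether it is a (positive or negative) perfect cube.
Check small values of y:
  y = 0: RHS = -2 is not a perfect cube.
  y = 1: RHS = 28 is not a perfect cube.
  y = -1: RHS = -32 is not a perfect cube.
  y = 2: RHS = 238 is not a perfect cube.
  y = -2: RHS = -242 is not a perfect cube.
  y = 3: RHS = 808 is not a perfect cube.
  y = -3: RHS = -812 is not a perfect cube.
Continuing the search up to |y| = 45 finds no solutions either.
No (x, y) in the scanned range satisfies the equation.

No integer solutions with |y| ≤ 45.


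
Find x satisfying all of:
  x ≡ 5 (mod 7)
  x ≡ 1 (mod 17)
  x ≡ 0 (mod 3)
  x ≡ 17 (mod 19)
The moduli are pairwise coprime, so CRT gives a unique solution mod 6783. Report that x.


Product of moduli M = 7 · 17 · 3 · 19 = 6783.
Merge one congruence at a time:
  Start: x ≡ 5 (mod 7).
  Combine with x ≡ 1 (mod 17); new modulus lcm = 119.
    Write x = 5 + 7·t and substitute into x ≡ 1 (mod 17): 7·t ≡ 1 − 5 = -4 (mod 17).
    Reduce coefficients mod 17: 7·t ≡ 13 (mod 17).
    The inverse of 7 mod 17 is 5 (since 7·5 = 35 = 2·17 + 1), so t ≡ 5·13 = 65 ≡ 14 (mod 17).
    Then x = 5 + 7·14 = 103, valid modulo lcm(7, 17) = 119: x ≡ 103 (mod 119).
  Combine with x ≡ 0 (mod 3); new modulus lcm = 357.
    Write x = 103 + 119·t and substitute into x ≡ 0 (mod 3): 119·t ≡ 0 − 103 = -103 (mod 3).
    Reduce coefficients mod 3: 2·t ≡ 2 (mod 3).
    The inverse of 2 mod 3 is 2 (since 2·2 = 4 = 1·3 + 1), so t ≡ 2·2 = 4 ≡ 1 (mod 3).
    Then x = 103 + 119·1 = 222, valid modulo lcm(119, 3) = 357: x ≡ 222 (mod 357).
  Combine with x ≡ 17 (mod 19); new modulus lcm = 6783.
    Write x = 222 + 357·t and substitute into x ≡ 17 (mod 19): 357·t ≡ 17 − 222 = -205 (mod 19).
    Reduce coefficients mod 19: 15·t ≡ 4 (mod 19).
    The inverse of 15 mod 19 is 14 (since 15·14 = 210 = 11·19 + 1), so t ≡ 14·4 = 56 ≡ 18 (mod 19).
    Then x = 222 + 357·18 = 6648, valid modulo lcm(357, 19) = 6783: x ≡ 6648 (mod 6783).
Verify against each original: 6648 mod 7 = 5, 6648 mod 17 = 1, 6648 mod 3 = 0, 6648 mod 19 = 17.

x ≡ 6648 (mod 6783).


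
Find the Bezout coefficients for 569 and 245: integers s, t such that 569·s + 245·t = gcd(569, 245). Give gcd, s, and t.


Euclidean algorithm on (569, 245) — divide until remainder is 0:
  569 = 2 · 245 + 79
  245 = 3 · 79 + 8
  79 = 9 · 8 + 7
  8 = 1 · 7 + 1
  7 = 7 · 1 + 0
gcd(569, 245) = 1.
Track Bezout coefficients alongside the remainders: start with r₀ = 569 = a·1 + b·0 (s = 1, t = 0) and r₁ = 245 = a·0 + b·1 (s = 0, t = 1); each new remainder r_{k+1} = r_{k-1} − q_k·r_k inherits s_{k+1} = s_{k-1} − q_k·s_k, t_{k+1} = t_{k-1} − q_k·t_k, so r_k = a·s_k + b·t_k at every step:
  q = 2: r = 79, s = 1 − 2·0 = 1, t = 0 − 2·1 = -2  (check: 569·1 + 245·(-2) = 79)
  q = 3: r = 8, s = 0 − 3·1 = -3, t = 1 − 3·(-2) = 7  (check: 569·(-3) + 245·7 = 8)
  q = 9: r = 7, s = 1 − 9·(-3) = 28, t = -2 − 9·7 = -65  (check: 569·28 + 245·(-65) = 7)
  q = 1: r = 1, s = -3 − 1·28 = -31, t = 7 − 1·(-65) = 72  (check: 569·(-31) + 245·72 = 1)
The row with r = 1 (the gcd) gives the Bezout coefficients s = -31, t = 72.
Result: 569 · (-31) + 245 · (72) = 1.

gcd(569, 245) = 1; s = -31, t = 72 (check: 569·(-31) + 245·72 = 1).


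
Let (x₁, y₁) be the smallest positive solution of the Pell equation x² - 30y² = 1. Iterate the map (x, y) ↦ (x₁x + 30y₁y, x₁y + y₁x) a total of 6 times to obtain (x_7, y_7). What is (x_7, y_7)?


Step 1: Find the fundamental solution (x₁, y₁) of x² - 30y² = 1.
  Expand √30 as a continued fraction. a₀ = ⌊√30⌋ = 5; iterate m_{k+1} = d_k·a_k − m_k, d_{k+1} = (30 − m_{k+1}²)/d_k, a_{k+1} = ⌊(a₀ + m_{k+1})/d_{k+1}⌋ (starting m₀ = 0, d₀ = 1), with convergents p_k = a_k·p_{k-1} + p_{k-2}, q_k = a_k·q_{k-1} + q_{k-2} (p₋₁ = 1, q₋₁ = 0):
  k = 0: a₀ = 5; p₀/q₀ = 5/1; p₀² − 30·q₀² = 25 − 30 = -5.
  k = 1: m = 5, d = 5, a = ⌊(5 + 5)/5⌋ = 2; p/q = (2·5 + 1)/(2·1 + 0) = 11/2; p² − 30·q² = 121 − 120 = 1.
  The first convergent with p² − 30·q² = 1 gives the fundamental solution (x₁, y₁) = (11, 2).
Step 2: Apply the recurrence (x_{n+1}, y_{n+1}) = (x₁x_n + 30y₁y_n, x₁y_n + y₁x_n) repeatedly.
  From (x_1, y_1) = (11, 2): x_2 = 11·11 + 30·2·2 = 241; y_2 = 11·2 + 2·11 = 44.
  From (x_2, y_2) = (241, 44): x_3 = 11·241 + 30·2·44 = 5291; y_3 = 11·44 + 2·241 = 966.
  From (x_3, y_3) = (5291, 966): x_4 = 11·5291 + 30·2·966 = 116161; y_4 = 11·966 + 2·5291 = 21208.
  From (x_4, y_4) = (116161, 21208): x_5 = 11·116161 + 30·2·21208 = 2550251; y_5 = 11·21208 + 2·116161 = 465610.
  From (x_5, y_5) = (2550251, 465610): x_6 = 11·2550251 + 30·2·465610 = 55989361; y_6 = 11·465610 + 2·2550251 = 10222212.
  From (x_6, y_6) = (55989361, 10222212): x_7 = 11·55989361 + 30·2·10222212 = 1229215691; y_7 = 11·10222212 + 2·55989361 = 224423054.
Step 3: Verify x_7² - 30·y_7² = 1510971215000607481 - 1510971215000607480 = 1 (should be 1). ✓

(x_1, y_1) = (11, 2); (x_7, y_7) = (1229215691, 224423054).


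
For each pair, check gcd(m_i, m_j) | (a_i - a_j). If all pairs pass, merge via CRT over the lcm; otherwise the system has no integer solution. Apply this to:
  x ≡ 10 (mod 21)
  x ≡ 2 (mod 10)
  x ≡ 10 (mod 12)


Moduli 21, 10, 12 are not pairwise coprime, so CRT works modulo lcm(m_i) when all pairwise compatibility conditions hold.
Pairwise compatibility: gcd(m_i, m_j) must divide a_i - a_j for every pair.
Merge one congruence at a time:
  Start: x ≡ 10 (mod 21).
  Combine with x ≡ 2 (mod 10): gcd(21, 10) = 1; 2 - 10 = -8, which IS divisible by 1, so compatible.
    Write x = 10 + 21·t and substitute into x ≡ 2 (mod 10): 21·t ≡ 2 − 10 = -8 (mod 10).
    Reduce coefficients mod 10: 1·t ≡ 2 (mod 10).
    So t ≡ 2 (mod 10).
    Then x = 10 + 21·2 = 52, valid modulo lcm(21, 10) = 210: x ≡ 52 (mod 210).
  Combine with x ≡ 10 (mod 12): gcd(210, 12) = 6; 10 - 52 = -42, which IS divisible by 6, so compatible.
    Write x = 52 + 210·t and substitute into x ≡ 10 (mod 12): 210·t ≡ 10 − 52 = -42 (mod 12).
    Divide the congruence (and modulus) by g = 6: 35·t ≡ -7 (mod 2).
    Reduce coefficients mod 2: 1·t ≡ 1 (mod 2).
    So t ≡ 1 (mod 2).
    Then x = 52 + 210·1 = 262, valid modulo lcm(210, 12) = 420: x ≡ 262 (mod 420).
Verify: 262 mod 21 = 10, 262 mod 10 = 2, 262 mod 12 = 10.

x ≡ 262 (mod 420).


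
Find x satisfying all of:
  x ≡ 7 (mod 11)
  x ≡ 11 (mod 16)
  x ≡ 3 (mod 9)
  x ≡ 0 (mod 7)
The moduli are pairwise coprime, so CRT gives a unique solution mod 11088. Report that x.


Product of moduli M = 11 · 16 · 9 · 7 = 11088.
Merge one congruence at a time:
  Start: x ≡ 7 (mod 11).
  Combine with x ≡ 11 (mod 16); new modulus lcm = 176.
    Write x = 7 + 11·t and substitute into x ≡ 11 (mod 16): 11·t ≡ 11 − 7 = 4 (mod 16).
    The inverse of 11 mod 16 is 3 (since 11·3 = 33 = 2·16 + 1), so t ≡ 3·4 = 12 ≡ 12 (mod 16).
    Then x = 7 + 11·12 = 139, valid modulo lcm(11, 16) = 176: x ≡ 139 (mod 176).
  Combine with x ≡ 3 (mod 9); new modulus lcm = 1584.
    Write x = 139 + 176·t and substitute into x ≡ 3 (mod 9): 176·t ≡ 3 − 139 = -136 (mod 9).
    Reduce coefficients mod 9: 5·t ≡ 8 (mod 9).
    The inverse of 5 mod 9 is 2 (since 5·2 = 10 = 1·9 + 1), so t ≡ 2·8 = 16 ≡ 7 (mod 9).
    Then x = 139 + 176·7 = 1371, valid modulo lcm(176, 9) = 1584: x ≡ 1371 (mod 1584).
  Combine with x ≡ 0 (mod 7); new modulus lcm = 11088.
    Write x = 1371 + 1584·t and substitute into x ≡ 0 (mod 7): 1584·t ≡ 0 − 1371 = -1371 (mod 7).
    Reduce coefficients mod 7: 2·t ≡ 1 (mod 7).
    The inverse of 2 mod 7 is 4 (since 2·4 = 8 = 1·7 + 1), so t ≡ 4·1 = 4 ≡ 4 (mod 7).
    Then x = 1371 + 1584·4 = 7707, valid modulo lcm(1584, 7) = 11088: x ≡ 7707 (mod 11088).
Verify against each original: 7707 mod 11 = 7, 7707 mod 16 = 11, 7707 mod 9 = 3, 7707 mod 7 = 0.

x ≡ 7707 (mod 11088).


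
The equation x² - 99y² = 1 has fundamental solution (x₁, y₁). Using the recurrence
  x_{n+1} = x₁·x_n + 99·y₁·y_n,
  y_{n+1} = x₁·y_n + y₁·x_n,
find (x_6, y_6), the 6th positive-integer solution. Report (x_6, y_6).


Step 1: Find the fundamental solution (x₁, y₁) of x² - 99y² = 1.
  Expand √99 as a continued fraction. a₀ = ⌊√99⌋ = 9; iterate m_{k+1} = d_k·a_k − m_k, d_{k+1} = (99 − m_{k+1}²)/d_k, a_{k+1} = ⌊(a₀ + m_{k+1})/d_{k+1}⌋ (starting m₀ = 0, d₀ = 1), with convergents p_k = a_k·p_{k-1} + p_{k-2}, q_k = a_k·q_{k-1} + q_{k-2} (p₋₁ = 1, q₋₁ = 0):
  k = 0: a₀ = 9; p₀/q₀ = 9/1; p₀² − 99·q₀² = 81 − 99 = -18.
  k = 1: m = 9, d = 18, a = ⌊(9 + 9)/18⌋ = 1; p/q = (1·9 + 1)/(1·1 + 0) = 10/1; p² − 99·q² = 100 − 99 = 1.
  The first convergent with p² − 99·q² = 1 gives the fundamental solution (x₁, y₁) = (10, 1).
Step 2: Apply the recurrence (x_{n+1}, y_{n+1}) = (x₁x_n + 99y₁y_n, x₁y_n + y₁x_n) repeatedly.
  From (x_1, y_1) = (10, 1): x_2 = 10·10 + 99·1·1 = 199; y_2 = 10·1 + 1·10 = 20.
  From (x_2, y_2) = (199, 20): x_3 = 10·199 + 99·1·20 = 3970; y_3 = 10·20 + 1·199 = 399.
  From (x_3, y_3) = (3970, 399): x_4 = 10·3970 + 99·1·399 = 79201; y_4 = 10·399 + 1·3970 = 7960.
  From (x_4, y_4) = (79201, 7960): x_5 = 10·79201 + 99·1·7960 = 1580050; y_5 = 10·7960 + 1·79201 = 158801.
  From (x_5, y_5) = (1580050, 158801): x_6 = 10·1580050 + 99·1·158801 = 31521799; y_6 = 10·158801 + 1·1580050 = 3168060.
Step 3: Verify x_6² - 99·y_6² = 993623812196401 - 993623812196400 = 1 (should be 1). ✓

(x_1, y_1) = (10, 1); (x_6, y_6) = (31521799, 3168060).


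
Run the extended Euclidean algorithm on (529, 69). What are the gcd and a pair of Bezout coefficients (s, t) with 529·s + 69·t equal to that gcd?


Euclidean algorithm on (529, 69) — divide until remainder is 0:
  529 = 7 · 69 + 46
  69 = 1 · 46 + 23
  46 = 2 · 23 + 0
gcd(529, 69) = 23.
Track Bezout coefficients alongside the remainders: start with r₀ = 529 = a·1 + b·0 (s = 1, t = 0) and r₁ = 69 = a·0 + b·1 (s = 0, t = 1); each new remainder r_{k+1} = r_{k-1} − q_k·r_k inherits s_{k+1} = s_{k-1} − q_k·s_k, t_{k+1} = t_{k-1} − q_k·t_k, so r_k = a·s_k + b·t_k at every step:
  q = 7: r = 46, s = 1 − 7·0 = 1, t = 0 − 7·1 = -7  (check: 529·1 + 69·(-7) = 46)
  q = 1: r = 23, s = 0 − 1·1 = -1, t = 1 − 1·(-7) = 8  (check: 529·(-1) + 69·8 = 23)
The row with r = 23 (the gcd) gives the Bezout coefficients s = -1, t = 8.
Result: 529 · (-1) + 69 · (8) = 23.

gcd(529, 69) = 23; s = -1, t = 8 (check: 529·(-1) + 69·8 = 23).


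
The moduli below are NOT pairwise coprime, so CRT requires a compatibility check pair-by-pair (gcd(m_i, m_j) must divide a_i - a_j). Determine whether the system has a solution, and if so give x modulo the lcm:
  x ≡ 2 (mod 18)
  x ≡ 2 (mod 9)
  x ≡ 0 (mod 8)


Moduli 18, 9, 8 are not pairwise coprime, so CRT works modulo lcm(m_i) when all pairwise compatibility conditions hold.
Pairwise compatibility: gcd(m_i, m_j) must divide a_i - a_j for every pair.
Merge one congruence at a time:
  Start: x ≡ 2 (mod 18).
  Combine with x ≡ 2 (mod 9): gcd(18, 9) = 9; 2 - 2 = 0, which IS divisible by 9, so compatible.
    Write x = 2 + 18·t and substitute into x ≡ 2 (mod 9): 18·t ≡ 2 − 2 = 0 (mod 9).
    Divide the congruence (and modulus) by g = 9: 2·t ≡ 0 (mod 1).
    Modulo 1 every t works; take t = 0.
    Then x = 2 + 18·0 = 2, valid modulo lcm(18, 9) = 18: x ≡ 2 (mod 18).
  Combine with x ≡ 0 (mod 8): gcd(18, 8) = 2; 0 - 2 = -2, which IS divisible by 2, so compatible.
    Write x = 2 + 18·t and substitute into x ≡ 0 (mod 8): 18·t ≡ 0 − 2 = -2 (mod 8).
    Divide the congruence (and modulus) by g = 2: 9·t ≡ -1 (mod 4).
    Reduce coefficients mod 4: 1·t ≡ 3 (mod 4).
    So t ≡ 3 (mod 4).
    Then x = 2 + 18·3 = 56, valid modulo lcm(18, 8) = 72: x ≡ 56 (mod 72).
Verify: 56 mod 18 = 2, 56 mod 9 = 2, 56 mod 8 = 0.

x ≡ 56 (mod 72).


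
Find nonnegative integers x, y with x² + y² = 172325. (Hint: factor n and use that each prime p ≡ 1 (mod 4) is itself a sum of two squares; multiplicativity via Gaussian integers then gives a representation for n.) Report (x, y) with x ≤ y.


Step 1: Factor n = 172325 = 5^2 · 61 · 113.
Step 2: Check the mod-4 condition on each prime factor: 5 ≡ 1 (mod 4), exponent 2; 61 ≡ 1 (mod 4), exponent 1; 113 ≡ 1 (mod 4), exponent 1.
All primes ≡ 3 (mod 4) appear to even exponent (or don't appear), so by the two-squares theorem n IS expressible as a sum of two squares.
Step 3: Build a representation. Group n = k² · m with k = 5 and m = 61 · 113 = 6893 (a product of primes ≡ 1 (mod 4)); a representation of m scales to one of n via (k·x)² + (k·y)² = k²(x² + y²). Each prime p ≡ 1 (mod 4) is itself a sum of two squares; find a² by testing p − a² for a perfect square:
  61: 61 − 1² = 60, 61 − 2² = 57, 61 − 3² = 52, 61 − 4² = 45, 61 − 5² = 36 = 6² ⇒ 61 = 5² + 6².
  113: 113 − 1² = 112, 113 − 2² = 109, 113 − 3² = 104, 113 − 4² = 97, 113 − 5² = 88, 113 − 6² = 77, 113 − 7² = 64 = 8² ⇒ 113 = 7² + 8².
  Combine using the Brahmagupta–Fibonacci identity (a² + b²)(c² + d²) = (ac − bd)² + (ad + bc)² = (ac + bd)² + (ad − bc)²:
  61 · 113 = 6893: from (5² + 6²)(7² + 8²), take (5·7 − 6·8, 5·8 + 6·7) = (35 − 48, 40 + 42) = (-13, 82); dropping signs (only squares matter) gives (13, 82); check 13² + 82² = 169 + 6724 = 6893 ✓.
  Scale by k = 5: (5·13, 5·82) = (65, 410).
Step 4: Order so x ≤ y and verify: 65² + 410² = 4225 + 168100 = 172325 = n. ✓

n = 172325 = 65² + 410² (one valid representation with x ≤ y).
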